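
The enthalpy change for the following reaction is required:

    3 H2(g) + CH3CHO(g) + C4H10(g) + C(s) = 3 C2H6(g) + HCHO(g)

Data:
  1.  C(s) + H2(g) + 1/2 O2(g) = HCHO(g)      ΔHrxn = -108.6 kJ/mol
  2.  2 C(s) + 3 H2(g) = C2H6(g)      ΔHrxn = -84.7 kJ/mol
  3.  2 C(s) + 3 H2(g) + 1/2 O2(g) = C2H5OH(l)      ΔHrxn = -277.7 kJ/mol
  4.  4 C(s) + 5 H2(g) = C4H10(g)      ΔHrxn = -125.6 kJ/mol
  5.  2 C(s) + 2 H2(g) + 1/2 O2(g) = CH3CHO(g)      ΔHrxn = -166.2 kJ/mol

eq. 1 as written: -108.6 kJ/mol
eq. 2 × 3: (3)·(-84.7) = -254.1 kJ/mol
eq. 3: not needed.
eq. 4 reversed: +125.6 kJ/mol
eq. 5 reversed: +166.2 kJ/mol
By Hess's law, ΔHrxn = (1)·(-108.6) + (3)·(-84.7) + (-1)·(-125.6) + (-1)·(-166.2) = -70.9 kJ/mol

ΔHrxn = -70.9 kJ/mol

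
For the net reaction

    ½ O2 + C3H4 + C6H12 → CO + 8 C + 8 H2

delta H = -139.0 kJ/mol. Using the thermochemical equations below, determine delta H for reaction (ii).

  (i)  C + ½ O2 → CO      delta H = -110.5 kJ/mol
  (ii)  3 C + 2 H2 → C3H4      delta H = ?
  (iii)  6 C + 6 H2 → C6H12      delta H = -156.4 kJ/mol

(i) as written: -110.5 kJ/mol
(ii) reversed: contributes −x
(iii) reversed: +156.4 kJ/mol
-139.0 = (-110.5) + (+156.4) − x
x = (-139.0 − (+45.9)) / (-1) = 184.9 kJ/mol

delta H = 184.9 kJ/mol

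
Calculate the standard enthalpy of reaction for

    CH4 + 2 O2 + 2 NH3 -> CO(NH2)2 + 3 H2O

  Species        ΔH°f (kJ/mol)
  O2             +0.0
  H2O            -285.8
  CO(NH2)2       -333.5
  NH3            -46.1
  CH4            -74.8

Products: 1·(-333.5) + 3·(-285.8) = -1190.9
Reactants: 1·(-74.8) + 2·(+0.0) + 2·(-46.1) = -167.0
ΔH° = (-1190.9) − (-167.0) = -1023.9 kJ/mol

ΔH° = -1023.9 kJ/mol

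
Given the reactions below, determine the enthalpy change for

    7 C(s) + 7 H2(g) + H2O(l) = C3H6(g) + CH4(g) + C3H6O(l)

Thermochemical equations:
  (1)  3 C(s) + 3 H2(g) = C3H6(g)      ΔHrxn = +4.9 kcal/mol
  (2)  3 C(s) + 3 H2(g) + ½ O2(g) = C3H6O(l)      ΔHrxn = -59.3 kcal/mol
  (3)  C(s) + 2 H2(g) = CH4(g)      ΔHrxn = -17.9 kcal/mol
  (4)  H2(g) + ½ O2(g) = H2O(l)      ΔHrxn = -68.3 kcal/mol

(1) as written (C3H6(g) already on the product side): +4.9 kcal/mol
(2) as written (C3H6O(l) already on the product side): -59.3 kcal/mol
(3) as written (CH4(g) already on the product side): -17.9 kcal/mol
(4) reversed (reverse to put H2O(l) on the reactant side): +68.3 kcal/mol
Summing the manipulated equations, ΔHrxn = (+4.9) + (-59.3) + (-17.9) + (+68.3) = -4.0 kcal/mol

ΔHrxn = -4.0 kcal/mol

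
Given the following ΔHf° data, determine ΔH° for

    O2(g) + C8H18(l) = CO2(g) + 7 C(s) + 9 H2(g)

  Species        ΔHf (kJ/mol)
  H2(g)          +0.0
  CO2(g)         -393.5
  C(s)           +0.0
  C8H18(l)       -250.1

ΔH° = -143.4 kJ/mol

ΔH°rxn = Σ nΔHf°(products) − Σ nΔHf°(reactants).
Products: 1·(-393.5) + 7·(+0.0) + 9·(+0.0) = -393.5
Reactants: 1·(+0.0) + 1·(-250.1) = -250.1
ΔH° = (-393.5) − (-250.1) = -143.4 kJ/mol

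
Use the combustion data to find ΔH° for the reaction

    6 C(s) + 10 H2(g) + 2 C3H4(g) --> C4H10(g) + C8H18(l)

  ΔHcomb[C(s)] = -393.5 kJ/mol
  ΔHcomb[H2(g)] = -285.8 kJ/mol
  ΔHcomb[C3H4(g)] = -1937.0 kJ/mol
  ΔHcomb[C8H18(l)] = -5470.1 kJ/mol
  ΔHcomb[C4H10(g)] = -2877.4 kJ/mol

ΔH° = -745.5 kJ/mol

With combustion enthalpies, reactants minus products:
= [6·(-393.5) + 10·(-285.8) + 2·(-1937.0)] − [1·(-2877.4) + 1·(-5470.1)]
= -745.5 kJ/mol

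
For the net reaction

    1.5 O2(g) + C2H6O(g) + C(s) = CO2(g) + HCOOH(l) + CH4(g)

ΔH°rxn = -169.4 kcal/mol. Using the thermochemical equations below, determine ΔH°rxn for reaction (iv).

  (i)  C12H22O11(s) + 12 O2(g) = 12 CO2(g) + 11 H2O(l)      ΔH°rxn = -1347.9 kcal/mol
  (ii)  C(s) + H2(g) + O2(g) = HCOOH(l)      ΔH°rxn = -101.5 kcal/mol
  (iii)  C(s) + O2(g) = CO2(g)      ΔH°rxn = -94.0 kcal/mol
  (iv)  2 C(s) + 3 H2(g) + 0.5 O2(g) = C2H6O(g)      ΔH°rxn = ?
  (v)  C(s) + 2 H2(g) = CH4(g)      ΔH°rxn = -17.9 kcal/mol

ΔH°rxn = -44.0 kcal/mol

(i): not needed.
(ii) as written: -101.5 kcal/mol
(iii) as written: -94.0 kcal/mol
(iv) reversed: contributes −x
(v) as written: -17.9 kcal/mol
-169.4 = (-101.5) + (-94.0) + (-17.9) − x
x = (-169.4 − (-213.4)) / (-1) = -44.0 kcal/mol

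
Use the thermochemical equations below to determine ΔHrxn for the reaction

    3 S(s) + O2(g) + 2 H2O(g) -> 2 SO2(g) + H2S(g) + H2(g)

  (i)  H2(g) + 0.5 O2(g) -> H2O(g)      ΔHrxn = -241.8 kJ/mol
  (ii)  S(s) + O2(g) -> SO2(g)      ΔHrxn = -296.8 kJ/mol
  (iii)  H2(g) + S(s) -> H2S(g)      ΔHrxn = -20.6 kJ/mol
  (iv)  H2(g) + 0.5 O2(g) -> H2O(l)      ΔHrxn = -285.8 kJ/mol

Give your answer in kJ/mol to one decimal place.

(i) reversed and × 2: (-2)·(-241.8) = +483.6 kJ/mol
(ii) × 2: (2)·(-296.8) = -593.6 kJ/mol
(iii) as written: -20.6 kJ/mol
(iv): not needed.
ΔHrxn = (+483.6) + (-593.6) + (-20.6) = -130.6 kJ/mol

ΔHrxn = -130.6 kJ/mol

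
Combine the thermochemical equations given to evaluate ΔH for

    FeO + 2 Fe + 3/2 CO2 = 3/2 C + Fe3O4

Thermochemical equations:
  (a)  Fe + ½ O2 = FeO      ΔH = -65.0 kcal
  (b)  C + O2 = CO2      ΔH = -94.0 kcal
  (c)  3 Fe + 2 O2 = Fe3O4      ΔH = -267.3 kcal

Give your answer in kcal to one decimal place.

ΔH = -61.3 kcal

(a) reversed: +65.0 kcal
(b) reversed and × 3/2: (-3/2)·(-94.0) = +141.0 kcal
(c) as written: -267.3 kcal
Summing the manipulated equations, ΔH = (+65.0) + (+141.0) + (-267.3) = -61.3 kcal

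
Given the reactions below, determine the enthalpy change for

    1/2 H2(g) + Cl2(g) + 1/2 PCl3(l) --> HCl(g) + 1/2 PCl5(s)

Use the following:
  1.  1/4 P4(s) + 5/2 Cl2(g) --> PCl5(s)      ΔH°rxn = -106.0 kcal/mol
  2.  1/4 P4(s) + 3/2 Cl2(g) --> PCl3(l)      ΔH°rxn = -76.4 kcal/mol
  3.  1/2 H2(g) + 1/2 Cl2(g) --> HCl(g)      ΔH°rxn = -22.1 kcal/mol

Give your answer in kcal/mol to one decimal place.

ΔH°rxn = -36.9 kcal/mol

eq. 1 × 1/2 (scale by 1/2 for the 1/2 PCl5(s)): (1/2)·(-106.0) = -53.0 kcal/mol
eq. 2 reversed and × 1/2 (PCl3(l) must end up as a reactant; ×1/2 to match 1/2 PCl3(l) in the target): (-1/2)·(-76.4) = +38.2 kcal/mol
eq. 3 as written (HCl(g) already on the product side): -22.1 kcal/mol
Summing the manipulated equations, ΔH°rxn = (-53.0) + (+38.2) + (-22.1) = -36.9 kcal/mol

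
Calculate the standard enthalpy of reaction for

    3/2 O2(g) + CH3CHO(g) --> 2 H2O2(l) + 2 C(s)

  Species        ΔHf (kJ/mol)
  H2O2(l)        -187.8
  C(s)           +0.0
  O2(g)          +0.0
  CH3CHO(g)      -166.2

ΔH°rxn = -209.4 kJ/mol

Products: 2·(-187.8) + 2·(+0.0) = -375.6
Reactants: 3/2·(+0.0) + 1·(-166.2) = -166.2
ΔH°rxn = (-375.6) − (-166.2) = -209.4 kJ/mol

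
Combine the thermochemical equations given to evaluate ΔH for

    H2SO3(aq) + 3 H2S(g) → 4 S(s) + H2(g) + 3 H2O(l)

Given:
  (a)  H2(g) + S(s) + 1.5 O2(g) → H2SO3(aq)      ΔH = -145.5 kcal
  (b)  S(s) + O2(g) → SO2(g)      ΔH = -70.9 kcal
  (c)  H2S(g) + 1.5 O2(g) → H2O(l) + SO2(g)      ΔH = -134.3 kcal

(a) reversed: +145.5 kcal
(b) reversed and × 3: (-3)·(-70.9) = +212.7 kcal
(c) × 3: (3)·(-134.3) = -402.9 kcal
Combining the equations, ΔH = (-1)·(-145.5) + (-3)·(-70.9) + (3)·(-134.3) = -44.7 kcal

ΔH = -44.7 kcal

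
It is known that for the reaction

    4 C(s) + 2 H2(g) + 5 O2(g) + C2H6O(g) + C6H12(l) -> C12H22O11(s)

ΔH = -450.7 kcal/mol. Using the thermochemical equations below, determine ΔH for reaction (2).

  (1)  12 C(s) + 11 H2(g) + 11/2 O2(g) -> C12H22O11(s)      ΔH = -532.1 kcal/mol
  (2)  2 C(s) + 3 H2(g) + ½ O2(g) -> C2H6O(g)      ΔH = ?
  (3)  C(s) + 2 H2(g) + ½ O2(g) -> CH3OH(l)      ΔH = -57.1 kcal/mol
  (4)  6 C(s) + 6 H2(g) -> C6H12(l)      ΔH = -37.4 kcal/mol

(1) as written: -532.1 kcal/mol
(2) reversed: contributes −x
(3): not needed.
(4) reversed: +37.4 kcal/mol
-450.7 = (-532.1) + (+37.4) − x
x = (-450.7 − (-494.7)) / (-1) = -44.0 kcal/mol

ΔH = -44.0 kcal/mol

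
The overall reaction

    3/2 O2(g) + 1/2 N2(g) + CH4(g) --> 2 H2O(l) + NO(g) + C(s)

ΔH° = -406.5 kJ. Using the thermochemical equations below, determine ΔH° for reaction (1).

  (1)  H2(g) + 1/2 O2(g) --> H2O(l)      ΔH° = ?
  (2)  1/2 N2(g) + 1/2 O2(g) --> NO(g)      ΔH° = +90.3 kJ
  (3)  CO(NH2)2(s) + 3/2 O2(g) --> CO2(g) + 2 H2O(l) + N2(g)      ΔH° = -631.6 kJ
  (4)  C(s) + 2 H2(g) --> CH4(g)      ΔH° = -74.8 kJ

(1) × 2: contributes 2·x
(2) as written (NO(g) already on the product side): +90.3 kJ
(3): not needed (CO2(g) appears nowhere else).
(4) reversed (CH4(g) must end up as a reactant): +74.8 kJ
-406.5 = (+90.3) + (+74.8) + 2·x
x = (-406.5 − (+165.1)) / (2) = -285.8 kJ

ΔH° = -285.8 kJ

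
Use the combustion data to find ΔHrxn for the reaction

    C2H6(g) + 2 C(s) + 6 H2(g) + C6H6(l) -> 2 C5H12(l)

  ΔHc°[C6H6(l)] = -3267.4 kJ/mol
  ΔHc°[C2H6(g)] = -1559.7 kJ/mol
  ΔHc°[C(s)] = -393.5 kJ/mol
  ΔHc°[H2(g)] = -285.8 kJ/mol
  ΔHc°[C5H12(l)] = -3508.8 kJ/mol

ΔHrxn = -311.3 kJ/mol

With combustion enthalpies, reactants minus products:
= [1·(-1559.7) + 2·(-393.5) + 6·(-285.8) + 1·(-3267.4)] − [2·(-3508.8)]
= -311.3 kJ/mol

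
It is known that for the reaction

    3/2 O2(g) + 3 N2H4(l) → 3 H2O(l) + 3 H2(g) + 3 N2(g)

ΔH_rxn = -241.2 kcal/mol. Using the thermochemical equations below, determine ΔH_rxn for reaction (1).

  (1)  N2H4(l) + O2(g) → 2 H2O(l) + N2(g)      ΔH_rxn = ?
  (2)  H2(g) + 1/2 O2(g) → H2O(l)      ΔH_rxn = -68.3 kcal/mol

ΔH_rxn = -148.7 kcal/mol

(1) × 3: contributes 3·x
(2) reversed and × 3: (-3)·(-68.3) = +204.9 kcal/mol
-241.2 = (+204.9) + 3·x
x = (-241.2 − (+204.9)) / (3) = -148.7 kcal/mol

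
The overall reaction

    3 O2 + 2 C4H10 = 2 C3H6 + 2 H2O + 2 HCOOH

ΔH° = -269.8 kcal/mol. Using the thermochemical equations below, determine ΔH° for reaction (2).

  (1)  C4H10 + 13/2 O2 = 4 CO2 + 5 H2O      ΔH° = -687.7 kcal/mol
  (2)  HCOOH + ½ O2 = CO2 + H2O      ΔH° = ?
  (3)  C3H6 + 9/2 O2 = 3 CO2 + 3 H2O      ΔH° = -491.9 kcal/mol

(1) × 2: (2)·(-687.7) = -1375.4 kcal/mol
(2) reversed and × 2: contributes −2·x
(3) reversed and × 2: (-2)·(-491.9) = +983.8 kcal/mol
-269.8 = (-1375.4) + (+983.8) − 2·x
x = (-269.8 − (-391.6)) / (-2) = -60.9 kcal/mol

ΔH° = -60.9 kcal/mol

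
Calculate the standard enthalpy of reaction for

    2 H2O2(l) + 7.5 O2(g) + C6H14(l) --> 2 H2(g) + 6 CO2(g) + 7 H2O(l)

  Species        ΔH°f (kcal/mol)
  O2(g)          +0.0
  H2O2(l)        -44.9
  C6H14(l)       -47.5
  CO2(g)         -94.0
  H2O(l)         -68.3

ΔH° = -904.8 kcal/mol

ΔH°rxn = Σ nΔHf°(products) − Σ nΔHf°(reactants).
Products: 2·(+0.0) + 6·(-94.0) + 7·(-68.3) = -1042.1
Reactants: 2·(-44.9) + 15/2·(+0.0) + 1·(-47.5) = -137.3
ΔH° = (-1042.1) − (-137.3) = -904.8 kcal/mol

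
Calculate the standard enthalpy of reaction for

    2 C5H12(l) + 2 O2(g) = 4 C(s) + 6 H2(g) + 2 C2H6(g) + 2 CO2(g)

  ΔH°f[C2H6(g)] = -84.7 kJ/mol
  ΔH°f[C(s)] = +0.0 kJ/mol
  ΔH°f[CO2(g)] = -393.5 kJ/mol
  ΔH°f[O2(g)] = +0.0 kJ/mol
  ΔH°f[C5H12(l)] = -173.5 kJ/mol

ΔH°rxn = -609.4 kJ/mol

ΔH°rxn = Σ nΔHf°(products) − Σ nΔHf°(reactants).
Products: 4·(+0.0) + 6·(+0.0) + 2·(-84.7) + 2·(-393.5) = -956.4
Reactants: 2·(-173.5) + 2·(+0.0) = -347.0
ΔH°rxn = (-956.4) − (-347.0) = -609.4 kJ/mol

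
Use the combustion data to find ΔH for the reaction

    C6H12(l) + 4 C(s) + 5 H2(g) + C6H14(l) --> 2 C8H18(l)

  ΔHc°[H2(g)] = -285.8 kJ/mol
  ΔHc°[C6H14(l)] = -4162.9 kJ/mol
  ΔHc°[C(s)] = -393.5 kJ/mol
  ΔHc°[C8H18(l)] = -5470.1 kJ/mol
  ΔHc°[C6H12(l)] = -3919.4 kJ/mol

ΔH = -145.1 kJ/mol

Using ΔH = Σ nΔHc°(reactants) − Σ nΔHc°(products):
= [1·(-3919.4) + 4·(-393.5) + 5·(-285.8) + 1·(-4162.9)] − [2·(-5470.1)]
= -145.1 kJ/mol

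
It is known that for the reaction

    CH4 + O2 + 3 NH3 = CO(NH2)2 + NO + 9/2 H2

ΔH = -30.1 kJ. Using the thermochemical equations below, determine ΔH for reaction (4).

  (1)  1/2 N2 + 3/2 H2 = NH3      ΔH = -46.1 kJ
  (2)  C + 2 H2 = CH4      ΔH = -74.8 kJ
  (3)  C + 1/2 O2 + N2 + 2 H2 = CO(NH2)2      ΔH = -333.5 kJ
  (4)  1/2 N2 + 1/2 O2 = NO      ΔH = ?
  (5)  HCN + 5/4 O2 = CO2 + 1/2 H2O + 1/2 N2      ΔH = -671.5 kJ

ΔH = 90.3 kJ

(1) reversed and × 3 (NH3 must end up as a reactant; scale by 3 for the 3 NH3): (-3)·(-46.1) = +138.3 kJ
(2) reversed (CH4 must end up as a reactant): +74.8 kJ
(3) as written (CO(NH2)2 already on the product side): -333.5 kJ
(4) as written (NO already on the product side): contributes x
(5): not needed (H2O appears nowhere else).
-30.1 = (+138.3) + (+74.8) + (-333.5) + x
x = (-30.1 − (-120.4)) / (1) = 90.3 kJ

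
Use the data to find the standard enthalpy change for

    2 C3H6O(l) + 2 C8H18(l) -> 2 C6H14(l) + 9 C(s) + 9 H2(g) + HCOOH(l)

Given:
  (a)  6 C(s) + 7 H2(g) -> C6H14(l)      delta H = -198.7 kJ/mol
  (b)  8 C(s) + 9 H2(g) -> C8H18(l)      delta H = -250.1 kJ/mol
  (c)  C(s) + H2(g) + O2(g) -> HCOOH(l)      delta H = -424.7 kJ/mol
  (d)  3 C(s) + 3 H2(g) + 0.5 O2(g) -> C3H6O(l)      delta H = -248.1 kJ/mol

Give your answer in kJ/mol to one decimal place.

delta H = 174.3 kJ/mol

(a) × 2 (×2 to match 2 C6H14(l) in the target): (2)·(-198.7) = -397.4 kJ/mol
(b) reversed and × 2 (reverse to put C8H18(l) on the reactant side; scale by 2 for the 2 C8H18(l)): (-2)·(-250.1) = +500.2 kJ/mol
(c) as written (HCOOH(l) already on the product side): -424.7 kJ/mol
(d) reversed and × 2 (reverse to put C3H6O(l) on the reactant side; scale by 2 for the 2 C3H6O(l)): (-2)·(-248.1) = +496.2 kJ/mol
By Hess's law, delta H = (2)·(-198.7) + (-2)·(-250.1) + (1)·(-424.7) + (-2)·(-248.1) = 174.3 kJ/mol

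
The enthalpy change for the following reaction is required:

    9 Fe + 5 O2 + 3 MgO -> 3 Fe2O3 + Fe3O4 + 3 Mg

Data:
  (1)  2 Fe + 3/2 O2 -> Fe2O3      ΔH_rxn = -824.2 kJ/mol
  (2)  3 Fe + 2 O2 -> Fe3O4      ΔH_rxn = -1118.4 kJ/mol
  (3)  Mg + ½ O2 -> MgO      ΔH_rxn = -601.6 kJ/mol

ΔH_rxn = -1786.2 kJ/mol

(1) × 3: (3)·(-824.2) = -2472.6 kJ/mol
(2) as written: -1118.4 kJ/mol
(3) reversed and × 3: (-3)·(-601.6) = +1804.8 kJ/mol
Combining the equations, ΔH_rxn = (3)·(-824.2) + (1)·(-1118.4) + (-3)·(-601.6) = -1786.2 kJ/mol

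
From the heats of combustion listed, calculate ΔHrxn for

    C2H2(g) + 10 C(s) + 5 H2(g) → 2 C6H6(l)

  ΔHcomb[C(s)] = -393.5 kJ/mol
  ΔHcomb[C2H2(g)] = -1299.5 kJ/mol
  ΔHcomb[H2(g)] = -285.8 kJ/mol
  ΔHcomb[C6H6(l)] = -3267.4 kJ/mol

With combustion enthalpies, reactants minus products:
= [1·(-1299.5) + 10·(-393.5) + 5·(-285.8)] − [2·(-3267.4)]
= -128.7 kJ/mol

ΔHrxn = -128.7 kJ/mol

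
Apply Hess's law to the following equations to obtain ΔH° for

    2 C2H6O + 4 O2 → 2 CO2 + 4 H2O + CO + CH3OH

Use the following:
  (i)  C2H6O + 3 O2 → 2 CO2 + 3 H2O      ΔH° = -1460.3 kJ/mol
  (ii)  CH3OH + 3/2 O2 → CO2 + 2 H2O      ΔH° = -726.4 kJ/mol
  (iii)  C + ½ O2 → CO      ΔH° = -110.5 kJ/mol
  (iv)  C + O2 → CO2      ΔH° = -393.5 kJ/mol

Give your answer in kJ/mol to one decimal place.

(i) × 2: (2)·(-1460.3) = -2920.6 kJ/mol
(ii) reversed: +726.4 kJ/mol
(iii) as written: -110.5 kJ/mol
(iv) reversed: +393.5 kJ/mol
Summing the manipulated equations, ΔH° = (2)·(-1460.3) + (-1)·(-726.4) + (1)·(-110.5) + (-1)·(-393.5) = -1911.2 kJ/mol

ΔH° = -1911.2 kJ/mol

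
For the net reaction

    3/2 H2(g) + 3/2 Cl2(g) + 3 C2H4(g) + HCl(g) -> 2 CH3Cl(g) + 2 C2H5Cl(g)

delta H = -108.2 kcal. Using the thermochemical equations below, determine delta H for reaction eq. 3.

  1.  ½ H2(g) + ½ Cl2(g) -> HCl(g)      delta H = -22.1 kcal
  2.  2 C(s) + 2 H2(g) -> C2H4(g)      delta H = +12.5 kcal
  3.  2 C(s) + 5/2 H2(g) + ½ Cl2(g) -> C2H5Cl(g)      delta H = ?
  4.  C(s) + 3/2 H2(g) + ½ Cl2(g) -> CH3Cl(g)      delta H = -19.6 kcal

delta H = -26.8 kcal

eq. 1 reversed: +22.1 kcal
eq. 2 reversed and × 3: (-3)·(+12.5) = -37.5 kcal
eq. 3 × 2: contributes 2·x
eq. 4 × 2: (2)·(-19.6) = -39.2 kcal
-108.2 = (+22.1) + (-37.5) + (-39.2) + 2·x
x = (-108.2 − (-54.6)) / (2) = -26.8 kcal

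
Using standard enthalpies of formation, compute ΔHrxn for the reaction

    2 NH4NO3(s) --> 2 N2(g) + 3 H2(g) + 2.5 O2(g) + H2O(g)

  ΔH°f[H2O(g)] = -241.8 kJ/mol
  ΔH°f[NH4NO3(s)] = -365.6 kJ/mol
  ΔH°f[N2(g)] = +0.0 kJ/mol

ΔHrxn = 489.4 kJ/mol

ΔH°rxn = Σ nΔHf°(products) − Σ nΔHf°(reactants).
Products: 2·(+0.0) + 3·(+0.0) + 5/2·(+0.0) + 1·(-241.8) = -241.8
Reactants: 2·(-365.6) = -731.2
ΔHrxn = (-241.8) − (-731.2) = 489.4 kJ/mol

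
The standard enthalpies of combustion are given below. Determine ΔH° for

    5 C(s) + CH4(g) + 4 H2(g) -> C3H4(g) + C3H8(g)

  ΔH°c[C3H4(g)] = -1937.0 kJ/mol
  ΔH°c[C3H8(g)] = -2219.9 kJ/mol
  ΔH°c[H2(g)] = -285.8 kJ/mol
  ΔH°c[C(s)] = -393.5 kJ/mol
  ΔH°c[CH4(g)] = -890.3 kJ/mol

With combustion enthalpies, reactants minus products:
= [5·(-393.5) + 1·(-890.3) + 4·(-285.8)] − [1·(-1937.0) + 1·(-2219.9)]
= 155.9 kJ/mol

ΔH° = 155.9 kJ/mol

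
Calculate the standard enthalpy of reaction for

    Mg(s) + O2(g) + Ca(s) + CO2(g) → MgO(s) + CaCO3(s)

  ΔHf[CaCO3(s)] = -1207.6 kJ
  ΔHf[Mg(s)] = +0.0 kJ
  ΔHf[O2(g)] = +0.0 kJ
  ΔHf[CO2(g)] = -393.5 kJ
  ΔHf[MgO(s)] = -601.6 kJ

ΔH°rxn = Σ nΔHf°(products) − Σ nΔHf°(reactants).
Products: 1·(-601.6) + 1·(-1207.6) = -1809.2
Reactants: 1·(+0.0) + 1·(+0.0) + 1·(+0.0) + 1·(-393.5) = -393.5
ΔH°rxn = (-1809.2) − (-393.5) = -1415.7 kJ

ΔH°rxn = -1415.7 kJ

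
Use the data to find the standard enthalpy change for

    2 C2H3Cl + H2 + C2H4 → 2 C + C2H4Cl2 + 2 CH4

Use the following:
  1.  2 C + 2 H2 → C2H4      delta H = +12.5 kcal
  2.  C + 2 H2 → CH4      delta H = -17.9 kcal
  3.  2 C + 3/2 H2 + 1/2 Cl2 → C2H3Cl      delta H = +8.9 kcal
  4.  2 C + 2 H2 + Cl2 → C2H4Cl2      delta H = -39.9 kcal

delta H = -106.0 kcal

eq. 1 reversed: -12.5 kcal
eq. 2 × 2: (2)·(-17.9) = -35.8 kcal
eq. 3 reversed and × 2: (-2)·(+8.9) = -17.8 kcal
eq. 4 as written: -39.9 kcal
delta H = (-12.5) + (-35.8) + (-17.8) + (-39.9) = -106.0 kcal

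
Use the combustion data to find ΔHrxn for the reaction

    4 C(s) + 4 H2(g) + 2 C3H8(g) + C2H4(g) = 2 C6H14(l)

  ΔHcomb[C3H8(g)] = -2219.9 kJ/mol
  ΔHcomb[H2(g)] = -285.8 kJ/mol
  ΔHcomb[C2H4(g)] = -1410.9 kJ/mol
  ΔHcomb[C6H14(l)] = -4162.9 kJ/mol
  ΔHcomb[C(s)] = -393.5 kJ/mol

ΔHrxn = -242.1 kJ/mol

With combustion enthalpies, reactants minus products:
= [4·(-393.5) + 4·(-285.8) + 2·(-2219.9) + 1·(-1410.9)] − [2·(-4162.9)]
= -242.1 kJ/mol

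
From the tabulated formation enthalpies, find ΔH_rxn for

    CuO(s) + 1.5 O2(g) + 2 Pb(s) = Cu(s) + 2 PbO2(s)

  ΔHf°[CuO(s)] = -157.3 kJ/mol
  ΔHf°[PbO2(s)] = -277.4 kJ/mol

ΔH_rxn = -397.5 kJ/mol

Products: 1·(+0.0) + 2·(-277.4) = -554.8
Reactants: 1·(-157.3) + 3/2·(+0.0) + 2·(+0.0) = -157.3
ΔH_rxn = (-554.8) − (-157.3) = -397.5 kJ/mol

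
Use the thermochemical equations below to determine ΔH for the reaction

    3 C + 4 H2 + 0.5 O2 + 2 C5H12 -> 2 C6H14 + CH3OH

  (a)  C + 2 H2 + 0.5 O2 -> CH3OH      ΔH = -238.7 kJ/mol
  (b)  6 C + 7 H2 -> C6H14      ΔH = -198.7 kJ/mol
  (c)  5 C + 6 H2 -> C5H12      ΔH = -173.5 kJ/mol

(a) as written (CH3OH already on the product side): -238.7 kJ/mol
(b) × 2 (×2 to match 2 C6H14 in the target): (2)·(-198.7) = -397.4 kJ/mol
(c) reversed and × 2 (C5H12 must end up as a reactant; ×2 to match 2 C5H12 in the target): (-2)·(-173.5) = +347.0 kJ/mol
Since enthalpy is a state function, ΔH = (-238.7) + (-397.4) + (+347.0) = -289.1 kJ/mol

ΔH = -289.1 kJ/mol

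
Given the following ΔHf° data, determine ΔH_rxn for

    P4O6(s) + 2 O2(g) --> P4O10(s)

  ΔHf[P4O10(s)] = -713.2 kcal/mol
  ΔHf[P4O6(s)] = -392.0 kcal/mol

ΔH_rxn = -321.2 kcal/mol

Products: 1·(-713.2) = -713.2
Reactants: 1·(-392.0) + 2·(+0.0) = -392.0
ΔH_rxn = (-713.2) − (-392.0) = -321.2 kcal/mol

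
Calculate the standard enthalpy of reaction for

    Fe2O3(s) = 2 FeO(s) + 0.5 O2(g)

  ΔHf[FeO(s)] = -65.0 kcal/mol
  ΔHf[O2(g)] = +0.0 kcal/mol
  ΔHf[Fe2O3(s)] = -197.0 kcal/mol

ΔH_rxn = 67.0 kcal/mol

Products: 2·(-65.0) + 1/2·(+0.0) = -130.0
Reactants: 1·(-197.0) = -197.0
ΔH_rxn = (-130.0) − (-197.0) = 67.0 kcal/mol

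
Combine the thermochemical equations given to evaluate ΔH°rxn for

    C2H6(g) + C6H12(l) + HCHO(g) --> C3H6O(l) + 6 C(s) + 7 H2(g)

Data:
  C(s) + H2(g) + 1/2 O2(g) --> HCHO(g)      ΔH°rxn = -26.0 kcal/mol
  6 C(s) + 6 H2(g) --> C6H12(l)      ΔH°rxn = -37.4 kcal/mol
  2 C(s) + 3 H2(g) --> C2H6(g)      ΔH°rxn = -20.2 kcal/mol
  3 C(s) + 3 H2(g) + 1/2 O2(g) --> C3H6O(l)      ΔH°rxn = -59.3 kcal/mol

ΔH°rxn = 24.3 kcal/mol

equation 1 reversed (reverse to put HCHO(g) on the reactant side): +26.0 kcal/mol
equation 2 reversed (C6H12(l) must end up as a reactant): +37.4 kcal/mol
equation 3 reversed (reverse to put C2H6(g) on the reactant side): +20.2 kcal/mol
equation 4 as written (C3H6O(l) already on the product side): -59.3 kcal/mol
ΔH°rxn = (-1)·(-26.0) + (-1)·(-37.4) + (-1)·(-20.2) + (1)·(-59.3) = 24.3 kcal/mol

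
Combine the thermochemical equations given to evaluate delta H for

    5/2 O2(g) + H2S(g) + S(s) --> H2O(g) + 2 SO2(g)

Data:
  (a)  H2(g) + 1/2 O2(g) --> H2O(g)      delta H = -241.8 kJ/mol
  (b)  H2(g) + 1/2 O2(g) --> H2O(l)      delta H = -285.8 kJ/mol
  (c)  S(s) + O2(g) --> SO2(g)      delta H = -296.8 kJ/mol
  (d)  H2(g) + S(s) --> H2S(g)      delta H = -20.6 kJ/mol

delta H = -814.8 kJ/mol

(a) as written (H2O(g) already on the product side): -241.8 kJ/mol
(b): not needed (H2O(l) appears nowhere else).
(c) × 2 (scale by 2 for the 2 SO2(g)): (2)·(-296.8) = -593.6 kJ/mol
(d) reversed (reverse to put H2S(g) on the reactant side): +20.6 kJ/mol
delta H = (1)·(-241.8) + (2)·(-296.8) + (-1)·(-20.6) = -814.8 kJ/mol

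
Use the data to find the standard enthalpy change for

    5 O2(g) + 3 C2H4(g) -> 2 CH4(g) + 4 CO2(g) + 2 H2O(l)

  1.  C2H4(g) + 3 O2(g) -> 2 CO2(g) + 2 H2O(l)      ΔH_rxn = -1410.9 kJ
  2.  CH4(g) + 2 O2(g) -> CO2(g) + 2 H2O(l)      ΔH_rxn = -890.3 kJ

eq. 1 × 3: (3)·(-1410.9) = -4232.7 kJ
eq. 2 reversed and × 2: (-2)·(-890.3) = +1780.6 kJ
Since enthalpy is a state function, ΔH_rxn = (-4232.7) + (+1780.6) = -2452.1 kJ

ΔH_rxn = -2452.1 kJ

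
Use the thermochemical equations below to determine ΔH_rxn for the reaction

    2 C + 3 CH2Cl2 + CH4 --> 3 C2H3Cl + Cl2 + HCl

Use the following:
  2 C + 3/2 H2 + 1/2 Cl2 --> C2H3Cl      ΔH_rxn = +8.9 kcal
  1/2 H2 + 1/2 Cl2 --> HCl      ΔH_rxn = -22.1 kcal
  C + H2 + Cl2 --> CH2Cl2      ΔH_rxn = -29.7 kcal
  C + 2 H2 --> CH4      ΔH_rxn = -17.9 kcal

ΔH_rxn = 111.6 kcal

equation 1 × 3 (scale by 3 for the 3 C2H3Cl): (3)·(+8.9) = +26.7 kcal
equation 2 as written (HCl already on the product side): -22.1 kcal
equation 3 reversed and × 3 (reverse to put CH2Cl2 on the reactant side; scale by 3 for the 3 CH2Cl2): (-3)·(-29.7) = +89.1 kcal
equation 4 reversed (reverse to put CH4 on the reactant side): +17.9 kcal
ΔH_rxn = (3)·(+8.9) + (1)·(-22.1) + (-3)·(-29.7) + (-1)·(-17.9) = 111.6 kcal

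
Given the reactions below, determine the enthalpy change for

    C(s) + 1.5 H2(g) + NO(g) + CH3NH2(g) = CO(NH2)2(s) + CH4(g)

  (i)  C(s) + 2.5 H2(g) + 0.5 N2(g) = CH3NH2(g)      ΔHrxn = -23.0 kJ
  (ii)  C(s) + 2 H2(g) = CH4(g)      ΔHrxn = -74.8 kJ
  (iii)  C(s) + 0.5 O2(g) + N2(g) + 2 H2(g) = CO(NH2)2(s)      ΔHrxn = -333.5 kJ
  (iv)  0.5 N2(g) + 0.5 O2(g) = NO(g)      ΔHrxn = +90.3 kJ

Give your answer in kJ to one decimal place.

ΔHrxn = -475.6 kJ

(i) reversed: +23.0 kJ
(ii) as written: -74.8 kJ
(iii) as written: -333.5 kJ
(iv) reversed: -90.3 kJ
ΔHrxn = (+23.0) + (-74.8) + (-333.5) + (-90.3) = -475.6 kJ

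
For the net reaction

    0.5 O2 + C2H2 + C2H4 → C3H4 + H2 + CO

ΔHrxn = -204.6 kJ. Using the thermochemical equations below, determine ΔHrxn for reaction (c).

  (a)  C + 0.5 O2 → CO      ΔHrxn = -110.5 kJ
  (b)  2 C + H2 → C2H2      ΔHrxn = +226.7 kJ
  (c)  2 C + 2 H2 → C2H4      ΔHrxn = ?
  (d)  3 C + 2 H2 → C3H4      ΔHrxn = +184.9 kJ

ΔHrxn = 52.3 kJ

(a) as written (CO already on the product side): -110.5 kJ
(b) reversed (C2H2 must end up as a reactant): -226.7 kJ
(c) reversed (C2H4 must end up as a reactant): contributes −x
(d) as written (C3H4 already on the product side): +184.9 kJ
-204.6 = (-110.5) + (-226.7) + (+184.9) − x
x = (-204.6 − (-152.3)) / (-1) = 52.3 kJ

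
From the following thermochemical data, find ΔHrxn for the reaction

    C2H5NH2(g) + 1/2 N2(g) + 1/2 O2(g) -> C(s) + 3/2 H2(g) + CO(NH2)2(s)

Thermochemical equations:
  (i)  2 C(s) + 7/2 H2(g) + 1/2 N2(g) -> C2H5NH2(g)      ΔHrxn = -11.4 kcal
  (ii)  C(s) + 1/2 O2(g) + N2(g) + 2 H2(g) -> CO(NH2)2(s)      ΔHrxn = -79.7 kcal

ΔHrxn = -68.3 kcal

(i) reversed (reverse to put C2H5NH2(g) on the reactant side): +11.4 kcal
(ii) as written (CO(NH2)2(s) already on the product side): -79.7 kcal
ΔHrxn = (+11.4) + (-79.7) = -68.3 kcal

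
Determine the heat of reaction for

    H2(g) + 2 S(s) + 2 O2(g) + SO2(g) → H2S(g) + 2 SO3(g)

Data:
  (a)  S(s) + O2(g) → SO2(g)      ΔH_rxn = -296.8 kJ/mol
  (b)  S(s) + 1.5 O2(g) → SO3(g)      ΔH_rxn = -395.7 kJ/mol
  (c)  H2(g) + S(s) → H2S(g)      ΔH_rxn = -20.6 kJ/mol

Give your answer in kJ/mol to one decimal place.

(a) reversed: +296.8 kJ/mol
(b) × 2: (2)·(-395.7) = -791.4 kJ/mol
(c) as written: -20.6 kJ/mol
ΔH_rxn = (-1)·(-296.8) + (2)·(-395.7) + (1)·(-20.6) = -515.2 kJ/mol

ΔH_rxn = -515.2 kJ/mol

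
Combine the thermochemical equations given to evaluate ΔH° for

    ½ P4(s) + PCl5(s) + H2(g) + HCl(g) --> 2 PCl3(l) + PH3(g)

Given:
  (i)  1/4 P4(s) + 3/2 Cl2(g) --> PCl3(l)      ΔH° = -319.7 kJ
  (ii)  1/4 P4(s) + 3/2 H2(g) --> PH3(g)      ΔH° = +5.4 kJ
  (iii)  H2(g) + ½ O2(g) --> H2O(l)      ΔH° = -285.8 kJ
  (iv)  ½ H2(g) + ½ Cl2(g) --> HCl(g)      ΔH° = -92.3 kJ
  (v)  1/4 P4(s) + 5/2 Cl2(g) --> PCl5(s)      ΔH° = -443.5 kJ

ΔH° = -98.2 kJ

(i) × 2 (scale by 2 for the 2 PCl3(l)): (2)·(-319.7) = -639.4 kJ
(ii) as written (PH3(g) already on the product side): +5.4 kJ
(iii): not needed (O2(g) appears nowhere else).
(iv) reversed (reverse to put HCl(g) on the reactant side): +92.3 kJ
(v) reversed (reverse to put PCl5(s) on the reactant side): +443.5 kJ
ΔH° = (-639.4) + (+5.4) + (+92.3) + (+443.5) = -98.2 kJ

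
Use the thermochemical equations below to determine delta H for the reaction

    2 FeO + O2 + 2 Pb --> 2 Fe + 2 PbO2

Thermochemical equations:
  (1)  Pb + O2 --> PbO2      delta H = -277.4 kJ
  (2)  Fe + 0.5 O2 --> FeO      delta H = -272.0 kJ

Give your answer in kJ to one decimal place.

(1) × 2: (2)·(-277.4) = -554.8 kJ
(2) reversed and × 2: (-2)·(-272.0) = +544.0 kJ
By Hess's law, delta H = (-554.8) + (+544.0) = -10.8 kJ

delta H = -10.8 kJ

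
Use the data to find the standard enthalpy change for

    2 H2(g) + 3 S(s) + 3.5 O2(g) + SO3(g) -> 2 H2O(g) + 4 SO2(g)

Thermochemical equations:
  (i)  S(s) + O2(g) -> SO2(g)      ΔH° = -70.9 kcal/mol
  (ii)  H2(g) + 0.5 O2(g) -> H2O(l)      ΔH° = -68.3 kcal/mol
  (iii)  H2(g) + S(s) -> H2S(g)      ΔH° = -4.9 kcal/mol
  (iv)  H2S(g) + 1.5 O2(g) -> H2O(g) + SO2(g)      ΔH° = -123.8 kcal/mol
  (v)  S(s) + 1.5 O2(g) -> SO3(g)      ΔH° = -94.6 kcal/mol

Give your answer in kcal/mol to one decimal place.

ΔH° = -304.6 kcal/mol

(i) × 2: (2)·(-70.9) = -141.8 kcal/mol
(ii): not needed (H2O(l) appears nowhere else).
(iii) × 2: (2)·(-4.9) = -9.8 kcal/mol
(iv) × 2 (×2 to match 2 H2O(g) in the target): (2)·(-123.8) = -247.6 kcal/mol
(v) reversed (reverse to put SO3(g) on the reactant side): +94.6 kcal/mol
Summing the manipulated equations, ΔH° = (-141.8) + (-9.8) + (-247.6) + (+94.6) = -304.6 kcal/mol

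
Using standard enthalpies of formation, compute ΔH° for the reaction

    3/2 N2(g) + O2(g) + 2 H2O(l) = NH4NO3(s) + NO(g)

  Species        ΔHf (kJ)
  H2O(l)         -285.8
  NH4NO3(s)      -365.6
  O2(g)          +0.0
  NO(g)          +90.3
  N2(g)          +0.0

Products: 1·(-365.6) + 1·(+90.3) = -275.3
Reactants: 3/2·(+0.0) + 1·(+0.0) + 2·(-285.8) = -571.6
ΔH° = (-275.3) − (-571.6) = 296.3 kJ

ΔH° = 296.3 kJ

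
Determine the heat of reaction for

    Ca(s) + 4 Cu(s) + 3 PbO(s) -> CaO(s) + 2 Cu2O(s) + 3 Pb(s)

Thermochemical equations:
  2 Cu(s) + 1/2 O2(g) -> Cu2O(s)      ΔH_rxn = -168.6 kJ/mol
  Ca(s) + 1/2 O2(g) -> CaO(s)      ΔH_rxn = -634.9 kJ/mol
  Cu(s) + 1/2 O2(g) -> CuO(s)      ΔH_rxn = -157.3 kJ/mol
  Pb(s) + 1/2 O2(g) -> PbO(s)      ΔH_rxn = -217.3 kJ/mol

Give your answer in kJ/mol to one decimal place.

equation 1 × 2: (2)·(-168.6) = -337.2 kJ/mol
equation 2 as written: -634.9 kJ/mol
equation 3: not needed.
equation 4 reversed and × 3: (-3)·(-217.3) = +651.9 kJ/mol
Combining the equations, ΔH_rxn = (-337.2) + (-634.9) + (+651.9) = -320.2 kJ/mol

ΔH_rxn = -320.2 kJ/mol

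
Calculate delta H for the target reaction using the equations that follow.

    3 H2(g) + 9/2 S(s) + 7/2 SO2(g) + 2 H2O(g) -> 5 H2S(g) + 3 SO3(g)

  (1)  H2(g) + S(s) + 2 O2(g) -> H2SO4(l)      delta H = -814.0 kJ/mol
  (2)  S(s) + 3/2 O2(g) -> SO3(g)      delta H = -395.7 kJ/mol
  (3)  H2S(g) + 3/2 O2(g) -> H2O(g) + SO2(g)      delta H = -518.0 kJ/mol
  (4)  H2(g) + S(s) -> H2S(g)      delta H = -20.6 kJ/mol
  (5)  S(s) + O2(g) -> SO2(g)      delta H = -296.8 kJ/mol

(1): not needed (H2SO4(l) appears nowhere else).
(2) × 3 (scale by 3 for the 3 SO3(g)): (3)·(-395.7) = -1187.1 kJ/mol
(3) reversed and × 2 (reverse to put H2O(g) on the reactant side; ×2 to match 2 H2O(g) in the target): (-2)·(-518.0) = +1036.0 kJ/mol
(4) × 3: (3)·(-20.6) = -61.8 kJ/mol
(5) reversed and × 3/2: (-3/2)·(-296.8) = +445.2 kJ/mol
delta H = (3)·(-395.7) + (-2)·(-518.0) + (3)·(-20.6) + (-3/2)·(-296.8) = 232.3 kJ/mol

delta H = 232.3 kJ/mol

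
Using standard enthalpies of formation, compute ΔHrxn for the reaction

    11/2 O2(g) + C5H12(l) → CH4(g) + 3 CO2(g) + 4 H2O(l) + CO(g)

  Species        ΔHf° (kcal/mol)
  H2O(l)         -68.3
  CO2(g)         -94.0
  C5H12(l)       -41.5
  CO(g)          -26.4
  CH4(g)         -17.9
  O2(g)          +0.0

ΔHrxn = -558.0 kcal/mol

Products: 1·(-17.9) + 3·(-94.0) + 4·(-68.3) + 1·(-26.4) = -599.5
Reactants: 11/2·(+0.0) + 1·(-41.5) = -41.5
ΔHrxn = (-599.5) − (-41.5) = -558.0 kcal/mol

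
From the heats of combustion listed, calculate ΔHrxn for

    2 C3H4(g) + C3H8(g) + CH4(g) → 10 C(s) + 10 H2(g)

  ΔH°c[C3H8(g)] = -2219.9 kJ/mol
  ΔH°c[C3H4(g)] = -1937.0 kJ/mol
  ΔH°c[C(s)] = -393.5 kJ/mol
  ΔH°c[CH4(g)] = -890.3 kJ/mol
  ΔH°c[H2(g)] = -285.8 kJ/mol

Using ΔH = Σ nΔHc°(reactants) − Σ nΔHc°(products):
= [2·(-1937.0) + 1·(-2219.9) + 1·(-890.3)] − [10·(-393.5) + 10·(-285.8)]
= -191.2 kJ/mol

ΔHrxn = -191.2 kJ/mol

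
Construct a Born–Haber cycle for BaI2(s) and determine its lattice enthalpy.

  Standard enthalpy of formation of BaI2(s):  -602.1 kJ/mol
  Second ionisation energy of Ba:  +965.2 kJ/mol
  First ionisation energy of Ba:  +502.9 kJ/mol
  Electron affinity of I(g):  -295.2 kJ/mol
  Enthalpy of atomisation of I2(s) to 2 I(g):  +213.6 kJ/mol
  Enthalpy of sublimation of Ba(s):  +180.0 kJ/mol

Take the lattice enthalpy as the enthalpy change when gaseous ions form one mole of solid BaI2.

ΔHf° = 1·ΔHsub + 1·(ΣIE) + 1·D(I2) + 2·EA + U
-602.1 = 1·(+180.0) + 1·(+1468.1) + 1·(+213.6) + 2·(-295.2) + U
U = -602.1 − (+1271.3) = -1873.4 kJ/mol

U = -1873.4 kJ/mol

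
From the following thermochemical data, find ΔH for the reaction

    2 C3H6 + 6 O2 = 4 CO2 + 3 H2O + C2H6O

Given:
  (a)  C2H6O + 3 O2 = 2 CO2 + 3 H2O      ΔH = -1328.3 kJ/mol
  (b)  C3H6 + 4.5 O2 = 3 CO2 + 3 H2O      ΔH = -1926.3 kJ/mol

ΔH = -2524.3 kJ/mol

(a) reversed: +1328.3 kJ/mol
(b) × 2: (2)·(-1926.3) = -3852.6 kJ/mol
Combining the equations, ΔH = (+1328.3) + (-3852.6) = -2524.3 kJ/mol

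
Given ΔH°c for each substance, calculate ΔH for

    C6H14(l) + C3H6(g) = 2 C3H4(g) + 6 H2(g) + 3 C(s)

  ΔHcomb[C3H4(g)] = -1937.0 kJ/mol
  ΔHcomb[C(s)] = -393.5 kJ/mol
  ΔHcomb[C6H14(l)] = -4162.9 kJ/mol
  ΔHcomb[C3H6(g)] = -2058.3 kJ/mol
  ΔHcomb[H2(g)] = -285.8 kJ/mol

ΔH = 548.1 kJ/mol

With combustion enthalpies, reactants minus products:
= [1·(-4162.9) + 1·(-2058.3)] − [2·(-1937.0) + 6·(-285.8) + 3·(-393.5)]
= 548.1 kJ/mol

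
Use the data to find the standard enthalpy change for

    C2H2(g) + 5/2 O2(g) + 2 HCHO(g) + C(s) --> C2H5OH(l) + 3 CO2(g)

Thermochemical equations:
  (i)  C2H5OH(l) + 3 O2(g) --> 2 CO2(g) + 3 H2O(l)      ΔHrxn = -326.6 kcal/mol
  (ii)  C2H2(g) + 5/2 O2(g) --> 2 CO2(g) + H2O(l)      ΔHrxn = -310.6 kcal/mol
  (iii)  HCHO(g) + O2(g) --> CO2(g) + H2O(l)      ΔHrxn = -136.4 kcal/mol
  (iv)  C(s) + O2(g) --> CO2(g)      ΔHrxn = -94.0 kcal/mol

ΔHrxn = -350.8 kcal/mol

(i) reversed (reverse to put C2H5OH(l) on the product side): +326.6 kcal/mol
(ii) as written (C2H2(g) already on the reactant side): -310.6 kcal/mol
(iii) × 2 (scale by 2 for the 2 HCHO(g)): (2)·(-136.4) = -272.8 kcal/mol
(iv) as written (C(s) already on the reactant side): -94.0 kcal/mol
ΔHrxn = (+326.6) + (-310.6) + (-272.8) + (-94.0) = -350.8 kcal/mol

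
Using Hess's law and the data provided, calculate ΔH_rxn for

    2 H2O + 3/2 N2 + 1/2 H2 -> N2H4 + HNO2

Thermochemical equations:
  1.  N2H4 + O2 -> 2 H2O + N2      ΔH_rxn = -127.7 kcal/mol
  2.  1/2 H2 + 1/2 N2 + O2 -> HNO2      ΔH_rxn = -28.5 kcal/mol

ΔH_rxn = 99.2 kcal/mol

eq. 1 reversed (reverse to put N2H4 on the product side): +127.7 kcal/mol
eq. 2 as written (HNO2 already on the product side): -28.5 kcal/mol
ΔH_rxn = (+127.7) + (-28.5) = 99.2 kcal/mol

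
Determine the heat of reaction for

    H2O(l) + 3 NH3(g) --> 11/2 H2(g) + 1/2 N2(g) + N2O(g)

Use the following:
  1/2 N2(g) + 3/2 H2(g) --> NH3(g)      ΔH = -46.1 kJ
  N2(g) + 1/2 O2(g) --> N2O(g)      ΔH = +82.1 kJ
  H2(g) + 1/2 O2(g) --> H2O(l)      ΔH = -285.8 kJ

ΔH = 506.2 kJ

equation 1 reversed and × 3 (NH3(g) must end up as a reactant; scale by 3 for the 3 NH3(g)): (-3)·(-46.1) = +138.3 kJ
equation 2 as written (N2O(g) already on the product side): +82.1 kJ
equation 3 reversed (H2O(l) must end up as a reactant): +285.8 kJ
Summing the manipulated equations, ΔH = (-3)·(-46.1) + (1)·(+82.1) + (-1)·(-285.8) = 506.2 kJ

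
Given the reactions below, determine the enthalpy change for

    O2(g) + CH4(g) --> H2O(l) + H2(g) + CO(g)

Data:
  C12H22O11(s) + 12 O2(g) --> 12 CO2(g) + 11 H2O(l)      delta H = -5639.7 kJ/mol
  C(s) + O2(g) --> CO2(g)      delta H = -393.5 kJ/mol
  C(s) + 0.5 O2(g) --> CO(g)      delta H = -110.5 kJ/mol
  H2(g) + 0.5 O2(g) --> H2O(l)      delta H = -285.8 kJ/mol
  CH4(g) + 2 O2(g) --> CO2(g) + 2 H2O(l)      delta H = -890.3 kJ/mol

equation 1: not needed.
equation 2 reversed: +393.5 kJ/mol
equation 3 as written: -110.5 kJ/mol
equation 4 reversed: +285.8 kJ/mol
equation 5 as written: -890.3 kJ/mol
Combining the equations, delta H = (-1)·(-393.5) + (1)·(-110.5) + (-1)·(-285.8) + (1)·(-890.3) = -321.5 kJ/mol

delta H = -321.5 kJ/mol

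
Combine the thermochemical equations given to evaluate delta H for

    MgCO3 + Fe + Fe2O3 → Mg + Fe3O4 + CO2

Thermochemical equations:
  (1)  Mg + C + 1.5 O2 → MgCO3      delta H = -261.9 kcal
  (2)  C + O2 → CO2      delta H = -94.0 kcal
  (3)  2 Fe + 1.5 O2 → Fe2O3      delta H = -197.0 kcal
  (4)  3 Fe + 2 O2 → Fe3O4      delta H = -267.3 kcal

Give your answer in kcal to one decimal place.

delta H = 97.6 kcal

(1) reversed (MgCO3 must end up as a reactant): +261.9 kcal
(2) as written (CO2 already on the product side): -94.0 kcal
(3) reversed (reverse to put Fe2O3 on the reactant side): +197.0 kcal
(4) as written (Fe3O4 already on the product side): -267.3 kcal
delta H = (-1)·(-261.9) + (1)·(-94.0) + (-1)·(-197.0) + (1)·(-267.3) = 97.6 kcal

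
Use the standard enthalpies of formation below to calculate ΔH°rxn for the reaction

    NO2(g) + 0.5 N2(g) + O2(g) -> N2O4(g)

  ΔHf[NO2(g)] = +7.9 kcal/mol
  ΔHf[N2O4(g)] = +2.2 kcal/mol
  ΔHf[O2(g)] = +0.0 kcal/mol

ΔH°rxn = -5.7 kcal/mol

ΔH°rxn = Σ nΔHf°(products) − Σ nΔHf°(reactants).
Products: 1·(+2.2) = +2.2
Reactants: 1·(+7.9) + 1/2·(+0.0) + 1·(+0.0) = +7.9
ΔH°rxn = (+2.2) − (+7.9) = -5.7 kcal/mol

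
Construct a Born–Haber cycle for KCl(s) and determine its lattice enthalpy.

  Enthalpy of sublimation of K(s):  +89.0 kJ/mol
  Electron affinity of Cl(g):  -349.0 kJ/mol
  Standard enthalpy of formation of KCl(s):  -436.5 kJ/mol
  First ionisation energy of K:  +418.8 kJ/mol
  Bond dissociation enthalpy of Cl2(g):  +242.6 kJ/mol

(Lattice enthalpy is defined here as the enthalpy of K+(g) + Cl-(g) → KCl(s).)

U = -716.6 kJ/mol

ΔHf° = 1·ΔHsub + 1·(ΣIE) + 1/2·D(Cl2) + 1·EA + U
-436.5 = 1·(+89.0) + 1·(+418.8) + 1/2·(+242.6) + 1·(-349.0) + U
U = -436.5 − (+280.1) = -716.6 kJ/mol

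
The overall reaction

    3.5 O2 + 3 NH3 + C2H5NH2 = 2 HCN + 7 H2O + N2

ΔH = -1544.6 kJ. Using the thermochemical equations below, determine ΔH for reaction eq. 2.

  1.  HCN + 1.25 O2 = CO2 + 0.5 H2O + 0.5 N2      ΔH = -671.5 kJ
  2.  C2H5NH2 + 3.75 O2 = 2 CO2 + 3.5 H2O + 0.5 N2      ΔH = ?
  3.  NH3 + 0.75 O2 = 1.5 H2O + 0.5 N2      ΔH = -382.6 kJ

ΔH = -1739.8 kJ

eq. 1 reversed and × 2: (-2)·(-671.5) = +1343.0 kJ
eq. 2 as written: contributes x
eq. 3 × 3: (3)·(-382.6) = -1147.8 kJ
-1544.6 = (+1343.0) + (-1147.8) + x
x = (-1544.6 − (+195.2)) / (1) = -1739.8 kJ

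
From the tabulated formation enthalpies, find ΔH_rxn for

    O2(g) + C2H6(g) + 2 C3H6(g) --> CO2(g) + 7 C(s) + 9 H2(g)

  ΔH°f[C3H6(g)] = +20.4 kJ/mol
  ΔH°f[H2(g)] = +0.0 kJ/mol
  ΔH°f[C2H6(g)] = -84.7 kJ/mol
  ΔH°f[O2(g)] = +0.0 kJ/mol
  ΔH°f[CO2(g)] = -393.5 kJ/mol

ΔH_rxn = -349.6 kJ/mol

ΔH°rxn = Σ nΔHf°(products) − Σ nΔHf°(reactants).
Products: 1·(-393.5) + 7·(+0.0) + 9·(+0.0) = -393.5
Reactants: 1·(+0.0) + 1·(-84.7) + 2·(+20.4) = -43.9
ΔH_rxn = (-393.5) − (-43.9) = -349.6 kJ/mol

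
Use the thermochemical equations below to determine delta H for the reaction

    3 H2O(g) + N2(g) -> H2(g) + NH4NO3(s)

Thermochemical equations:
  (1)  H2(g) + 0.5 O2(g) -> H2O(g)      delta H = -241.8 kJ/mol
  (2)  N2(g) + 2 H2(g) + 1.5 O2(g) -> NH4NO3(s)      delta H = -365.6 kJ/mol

delta H = 359.8 kJ/mol

(1) reversed and × 3 (H2O(g) must end up as a reactant; ×3 to match 3 H2O(g) in the target): (-3)·(-241.8) = +725.4 kJ/mol
(2) as written (NH4NO3(s) already on the product side): -365.6 kJ/mol
Summing the manipulated equations, delta H = (-3)·(-241.8) + (1)·(-365.6) = 359.8 kJ/mol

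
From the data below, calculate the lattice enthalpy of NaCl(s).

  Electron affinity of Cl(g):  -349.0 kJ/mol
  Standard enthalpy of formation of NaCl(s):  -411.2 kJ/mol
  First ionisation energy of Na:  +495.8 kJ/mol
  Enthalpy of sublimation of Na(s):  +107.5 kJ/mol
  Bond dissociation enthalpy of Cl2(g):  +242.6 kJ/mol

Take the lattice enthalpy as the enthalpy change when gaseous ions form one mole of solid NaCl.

ΔHf° = 1·ΔHsub + 1·(ΣIE) + 1/2·D(Cl2) + 1·EA + U
-411.2 = 1·(+107.5) + 1·(+495.8) + 1/2·(+242.6) + 1·(-349.0) + U
U = -411.2 − (+375.6) = -786.8 kJ/mol

U = -786.8 kJ/mol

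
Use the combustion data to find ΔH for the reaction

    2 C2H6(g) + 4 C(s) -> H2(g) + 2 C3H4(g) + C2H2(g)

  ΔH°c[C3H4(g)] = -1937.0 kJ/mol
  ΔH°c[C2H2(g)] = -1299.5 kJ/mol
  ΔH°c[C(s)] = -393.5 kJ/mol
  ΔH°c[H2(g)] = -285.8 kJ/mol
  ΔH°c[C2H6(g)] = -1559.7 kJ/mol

ΔH = 765.9 kJ/mol

With combustion enthalpies, reactants minus products:
= [2·(-1559.7) + 4·(-393.5)] − [1·(-285.8) + 2·(-1937.0) + 1·(-1299.5)]
= 765.9 kJ/mol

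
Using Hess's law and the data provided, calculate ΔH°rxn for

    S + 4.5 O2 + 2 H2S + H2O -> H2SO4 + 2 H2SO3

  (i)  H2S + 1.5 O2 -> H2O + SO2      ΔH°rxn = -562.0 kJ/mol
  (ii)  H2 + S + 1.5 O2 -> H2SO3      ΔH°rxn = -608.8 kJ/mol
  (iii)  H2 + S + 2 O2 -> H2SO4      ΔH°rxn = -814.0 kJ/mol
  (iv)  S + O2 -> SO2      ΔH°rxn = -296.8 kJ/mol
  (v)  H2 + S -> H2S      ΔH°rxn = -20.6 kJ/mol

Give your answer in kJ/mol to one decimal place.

(i) reversed (H2O must end up as a reactant): +562.0 kJ/mol
(ii) × 2 (scale by 2 for the 2 H2SO3): (2)·(-608.8) = -1217.6 kJ/mol
(iii) as written (H2SO4 already on the product side): -814.0 kJ/mol
(iv) as written: -296.8 kJ/mol
(v) reversed and × 3: (-3)·(-20.6) = +61.8 kJ/mol
ΔH°rxn = (+562.0) + (-1217.6) + (-814.0) + (-296.8) + (+61.8) = -1704.6 kJ/mol

ΔH°rxn = -1704.6 kJ/mol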